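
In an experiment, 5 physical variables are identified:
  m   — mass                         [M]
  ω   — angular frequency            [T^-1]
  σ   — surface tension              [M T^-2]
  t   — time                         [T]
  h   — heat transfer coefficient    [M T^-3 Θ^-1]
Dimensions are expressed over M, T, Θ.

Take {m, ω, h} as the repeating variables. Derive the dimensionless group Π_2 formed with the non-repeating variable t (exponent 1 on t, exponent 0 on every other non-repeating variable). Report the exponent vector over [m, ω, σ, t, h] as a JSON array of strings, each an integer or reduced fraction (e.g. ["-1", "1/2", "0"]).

Exponent matrix [M,T,Θ] × [m,ω,σ,t,h]:
  M: [ 1  0  1  0  1]
  T: [ 0 -1 -2  1 -3]
  Θ: [ 0  0  0  0 -1]
RREF → pivots at {m,ω,h} ⇒ r = 3
Repeat: m,ω,h; free: σ,t
RREF:
  r0: [   1    0    1    0    0]
  r1: [   0    1    2   -1    0]
  r2: [   0    0    0    0    1]
Fix exponent of t at 1, σ at 0; solve each RREF row for its pivot's exponent:
  r0: exp(m) + (0)·1 = 0 ⇒ exp(m) = 0
  r1: exp(ω) + (-1)·1 = 0 ⇒ exp(ω) = 1
  r2: exp(h) + (0)·1 = 0 ⇒ exp(h) = 0
Π_2 = ω · t

["0", "1", "0", "1", "0"]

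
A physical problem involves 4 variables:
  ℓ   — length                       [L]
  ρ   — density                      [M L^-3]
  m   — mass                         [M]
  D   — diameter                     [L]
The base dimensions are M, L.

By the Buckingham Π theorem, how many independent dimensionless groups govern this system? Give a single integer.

2

Dimensional matrix (M×L by ℓ×ρ×m×D):
  M: [ 0  1  1  0]
  L: [ 1 -3  0  1]
RREF → pivots at {ℓ,ρ} ⇒ r = 2
Π count = n − r = 4 − 2 = 2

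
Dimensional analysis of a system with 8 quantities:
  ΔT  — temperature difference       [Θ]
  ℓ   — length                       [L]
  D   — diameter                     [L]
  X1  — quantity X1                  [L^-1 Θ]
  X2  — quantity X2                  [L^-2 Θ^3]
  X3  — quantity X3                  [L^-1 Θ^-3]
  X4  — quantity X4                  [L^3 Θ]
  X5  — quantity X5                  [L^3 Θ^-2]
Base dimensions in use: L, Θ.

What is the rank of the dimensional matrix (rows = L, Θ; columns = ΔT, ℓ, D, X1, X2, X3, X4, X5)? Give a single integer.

Write exponents as rows L,Θ / cols ΔT,ℓ,D,X1,X2,X3,X4,X5:
  L: [ 0  1  1 -1 -2 -1  3  3]
  Θ: [ 1  0  0  1  3 -3  1 -2]
RREF → pivots at {ΔT,ℓ} ⇒ r = 2

2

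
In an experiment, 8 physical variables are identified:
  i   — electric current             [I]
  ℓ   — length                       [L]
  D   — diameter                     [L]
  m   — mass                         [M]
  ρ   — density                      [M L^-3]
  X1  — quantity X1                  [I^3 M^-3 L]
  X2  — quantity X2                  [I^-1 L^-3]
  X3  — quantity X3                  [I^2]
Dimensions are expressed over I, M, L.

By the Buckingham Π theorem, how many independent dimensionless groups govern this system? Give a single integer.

5

Write exponents as rows I,M,L / cols i,ℓ,D,m,ρ,X1,X2,X3:
  I: [ 1  0  0  0  0  3 -1  2]
  M: [ 0  0  0  1  1 -3  0  0]
  L: [ 0  1  1  0 -3  1 -3  0]
Echelon form has 3 nonzero rows (pivots: i,ℓ,m)
Π count = n − r = 8 − 3 = 5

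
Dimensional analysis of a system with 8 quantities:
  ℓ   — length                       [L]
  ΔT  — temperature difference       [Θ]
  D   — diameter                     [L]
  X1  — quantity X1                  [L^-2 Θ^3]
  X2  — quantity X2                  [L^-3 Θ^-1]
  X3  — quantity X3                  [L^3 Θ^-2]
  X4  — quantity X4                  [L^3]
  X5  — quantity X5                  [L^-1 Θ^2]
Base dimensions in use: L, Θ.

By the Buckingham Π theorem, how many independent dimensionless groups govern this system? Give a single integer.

Dimensional matrix (L×Θ by ℓ×ΔT×D×X1×X2×X3×X4×X5):
  L: [ 1  0  1 -2 -3  3  3 -1]
  Θ: [ 0  1  0  3 -1 -2  0  2]
Echelon form has 2 nonzero rows (pivots: ℓ,ΔT)
n=8, r=2 ⇒ 6 dimensionless groups

6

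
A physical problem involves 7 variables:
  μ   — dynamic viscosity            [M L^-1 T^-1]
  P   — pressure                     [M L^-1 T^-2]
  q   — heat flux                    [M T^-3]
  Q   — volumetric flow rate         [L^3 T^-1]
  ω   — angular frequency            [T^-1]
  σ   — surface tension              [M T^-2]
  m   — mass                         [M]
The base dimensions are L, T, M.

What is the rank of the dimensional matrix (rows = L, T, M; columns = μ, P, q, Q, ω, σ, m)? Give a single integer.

3

Exponent matrix [L,T,M] × [μ,P,q,Q,ω,σ,m]:
  L: [-1 -1  0  3  0  0  0]
  T: [-1 -2 -3 -1 -1 -2  0]
  M: [ 1  1  1  0  0  1  1]
RREF → pivots at {μ,P,q} ⇒ r = 3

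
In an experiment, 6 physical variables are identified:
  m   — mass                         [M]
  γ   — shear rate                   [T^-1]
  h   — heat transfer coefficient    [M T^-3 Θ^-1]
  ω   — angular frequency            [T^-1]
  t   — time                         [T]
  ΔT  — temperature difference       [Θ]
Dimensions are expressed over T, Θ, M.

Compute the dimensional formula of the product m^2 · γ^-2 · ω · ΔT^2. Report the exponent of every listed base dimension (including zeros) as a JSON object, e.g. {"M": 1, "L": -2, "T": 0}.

Dimensional matrix (T×Θ×M by m×γ×h×ω×t×ΔT):
  T: [ 0 -1 -3 -1  1  0]
  Θ: [ 0  0 -1  0  0  1]
  M: [ 1  0  1  0  0  0]
  [T]: (2)·0+(-2)·-1+(1)·-1+(2)·0 = 1
  [Θ]: (2)·0+(-2)·0+(1)·0+(2)·1 = 2
  [M]: (2)·1+(-2)·0+(1)·0+(2)·0 = 2
⇒ T Θ^2 M^2

{"T": 1, "Θ": 2, "M": 2}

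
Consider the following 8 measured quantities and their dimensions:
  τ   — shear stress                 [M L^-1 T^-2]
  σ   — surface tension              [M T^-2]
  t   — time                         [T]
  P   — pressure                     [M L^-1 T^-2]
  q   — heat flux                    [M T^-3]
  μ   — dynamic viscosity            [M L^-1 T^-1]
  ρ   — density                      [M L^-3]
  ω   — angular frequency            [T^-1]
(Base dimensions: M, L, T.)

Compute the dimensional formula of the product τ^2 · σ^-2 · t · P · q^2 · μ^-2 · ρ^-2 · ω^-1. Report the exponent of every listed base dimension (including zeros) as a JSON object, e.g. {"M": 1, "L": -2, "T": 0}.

Write exponents as rows M,L,T / cols τ,σ,t,P,q,μ,ρ,ω:
  M: [ 1  1  0  1  1  1  1  0]
  L: [-1  0  0 -1  0 -1 -3  0]
  T: [-2 -2  1 -2 -3 -1  0 -1]
  [M]: (2)·1+(-2)·1+(1)·0+(1)·1+(2)·1+(-2)·1+(-2)·1+(-1)·0 = -1
  [L]: (2)·-1+(-2)·0+(1)·0+(1)·-1+(2)·0+(-2)·-1+(-2)·-3+(-1)·0 = 5
  [T]: (2)·-2+(-2)·-2+(1)·1+(1)·-2+(2)·-3+(-2)·-1+(-2)·0+(-1)·-1 = -4
⇒ M^-1 L^5 T^-4

{"M": -1, "L": 5, "T": -4}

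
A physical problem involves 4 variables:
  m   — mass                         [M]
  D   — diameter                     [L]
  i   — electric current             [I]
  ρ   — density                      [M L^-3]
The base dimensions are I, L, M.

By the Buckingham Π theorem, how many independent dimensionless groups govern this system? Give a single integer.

Dimensional matrix (I×L×M by m×D×i×ρ):
  I: [ 0  0  1  0]
  L: [ 0  1  0 -3]
  M: [ 1  0  0  1]
Row reduction gives pivot columns m,D,i; rank = 3
n=4, r=3 ⇒ 1 dimensionless group

1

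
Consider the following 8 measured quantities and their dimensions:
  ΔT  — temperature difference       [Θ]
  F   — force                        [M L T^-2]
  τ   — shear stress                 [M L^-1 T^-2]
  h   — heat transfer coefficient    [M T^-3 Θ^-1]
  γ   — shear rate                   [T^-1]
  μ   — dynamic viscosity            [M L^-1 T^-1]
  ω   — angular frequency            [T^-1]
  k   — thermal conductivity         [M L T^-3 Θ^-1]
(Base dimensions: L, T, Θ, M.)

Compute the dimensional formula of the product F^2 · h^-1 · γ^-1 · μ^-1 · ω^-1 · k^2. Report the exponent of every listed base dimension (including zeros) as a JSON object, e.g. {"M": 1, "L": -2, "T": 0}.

{"L": 5, "T": -4, "Θ": -1, "M": 2}

Exponent matrix [L,T,Θ,M] × [ΔT,F,τ,h,γ,μ,ω,k]:
  L: [ 0  1 -1  0  0 -1  0  1]
  T: [ 0 -2 -2 -3 -1 -1 -1 -3]
  Θ: [ 1  0  0 -1  0  0  0 -1]
  M: [ 0  1  1  1  0  1  0  1]
  [L]: (2)·1+(-1)·0+(-1)·0+(-1)·-1+(-1)·0+(2)·1 = 5
  [T]: (2)·-2+(-1)·-3+(-1)·-1+(-1)·-1+(-1)·-1+(2)·-3 = -4
  [Θ]: (2)·0+(-1)·-1+(-1)·0+(-1)·0+(-1)·0+(2)·-1 = -1
  [M]: (2)·1+(-1)·1+(-1)·0+(-1)·1+(-1)·0+(2)·1 = 2
⇒ L^5 T^-4 Θ^-1 M^2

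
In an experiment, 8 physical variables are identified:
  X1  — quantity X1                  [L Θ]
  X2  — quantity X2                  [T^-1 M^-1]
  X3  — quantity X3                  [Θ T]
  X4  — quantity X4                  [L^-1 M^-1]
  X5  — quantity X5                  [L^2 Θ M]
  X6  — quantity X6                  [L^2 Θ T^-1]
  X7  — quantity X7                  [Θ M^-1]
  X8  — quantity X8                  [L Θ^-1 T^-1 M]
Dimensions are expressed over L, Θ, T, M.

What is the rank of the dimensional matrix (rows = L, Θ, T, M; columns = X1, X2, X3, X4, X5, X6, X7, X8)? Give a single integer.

3

Write exponents as rows L,Θ,T,M / cols X1,X2,X3,X4,X5,X6,X7,X8:
  L: [ 1  0  0 -1  2  2  0  1]
  Θ: [ 1  0  1  0  1  1  1 -1]
  T: [ 0 -1  1  0  0 -1  0 -1]
  M: [ 0 -1  0 -1  1  0 -1  1]
Echelon form has 3 nonzero rows (pivots: X1,X2,X3)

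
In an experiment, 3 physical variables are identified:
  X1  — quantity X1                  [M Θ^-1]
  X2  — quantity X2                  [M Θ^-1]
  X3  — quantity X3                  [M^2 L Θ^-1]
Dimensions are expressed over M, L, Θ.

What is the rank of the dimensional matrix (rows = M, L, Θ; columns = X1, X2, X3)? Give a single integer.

2

Dimensional matrix (M×L×Θ by X1×X2×X3):
  M: [ 1  1  2]
  L: [ 0  0  1]
  Θ: [-1 -1 -1]
Row reduction gives pivot columns X1,X3; rank = 2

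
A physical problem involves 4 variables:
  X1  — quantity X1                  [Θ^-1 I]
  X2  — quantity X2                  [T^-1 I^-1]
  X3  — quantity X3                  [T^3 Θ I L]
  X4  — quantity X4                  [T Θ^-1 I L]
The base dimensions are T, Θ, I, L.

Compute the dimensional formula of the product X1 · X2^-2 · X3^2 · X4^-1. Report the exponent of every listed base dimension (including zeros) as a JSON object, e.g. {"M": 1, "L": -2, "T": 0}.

{"T": 7, "Θ": 2, "I": 4, "L": 1}

Dimensional matrix (T×Θ×I×L by X1×X2×X3×X4):
  T: [ 0 -1  3  1]
  Θ: [-1  0  1 -1]
  I: [ 1 -1  1  1]
  L: [ 0  0  1  1]
  [T]: (1)·0+(-2)·-1+(2)·3+(-1)·1 = 7
  [Θ]: (1)·-1+(-2)·0+(2)·1+(-1)·-1 = 2
  [I]: (1)·1+(-2)·-1+(2)·1+(-1)·1 = 4
  [L]: (1)·0+(-2)·0+(2)·1+(-1)·1 = 1
⇒ T^7 Θ^2 I^4 L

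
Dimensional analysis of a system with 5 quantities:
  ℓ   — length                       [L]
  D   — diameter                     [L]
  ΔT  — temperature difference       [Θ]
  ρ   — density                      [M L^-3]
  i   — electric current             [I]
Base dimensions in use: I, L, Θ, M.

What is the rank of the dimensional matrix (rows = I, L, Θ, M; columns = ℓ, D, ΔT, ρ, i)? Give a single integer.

4

Exponent matrix [I,L,Θ,M] × [ℓ,D,ΔT,ρ,i]:
  I: [ 0  0  0  0  1]
  L: [ 1  1  0 -3  0]
  Θ: [ 0  0  1  0  0]
  M: [ 0  0  0  1  0]
Echelon form has 4 nonzero rows (pivots: ℓ,ΔT,ρ,i)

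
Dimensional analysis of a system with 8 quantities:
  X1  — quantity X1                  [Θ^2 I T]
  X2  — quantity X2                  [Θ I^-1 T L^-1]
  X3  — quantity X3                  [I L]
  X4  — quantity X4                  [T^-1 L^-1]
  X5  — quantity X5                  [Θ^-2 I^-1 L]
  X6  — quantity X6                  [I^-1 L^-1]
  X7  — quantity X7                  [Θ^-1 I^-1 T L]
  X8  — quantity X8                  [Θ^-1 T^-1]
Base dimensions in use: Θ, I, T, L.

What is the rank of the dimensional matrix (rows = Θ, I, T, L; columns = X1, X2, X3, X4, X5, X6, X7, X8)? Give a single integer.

Dimensional matrix (Θ×I×T×L by X1×X2×X3×X4×X5×X6×X7×X8):
  Θ: [ 2  1  0  0 -2  0 -1 -1]
  I: [ 1 -1  1  0 -1 -1 -1  0]
  T: [ 1  1  0 -1  0  0  1 -1]
  L: [ 0 -1  1 -1  1 -1  1  0]
RREF → pivots at {X1,X2,X3} ⇒ r = 3

3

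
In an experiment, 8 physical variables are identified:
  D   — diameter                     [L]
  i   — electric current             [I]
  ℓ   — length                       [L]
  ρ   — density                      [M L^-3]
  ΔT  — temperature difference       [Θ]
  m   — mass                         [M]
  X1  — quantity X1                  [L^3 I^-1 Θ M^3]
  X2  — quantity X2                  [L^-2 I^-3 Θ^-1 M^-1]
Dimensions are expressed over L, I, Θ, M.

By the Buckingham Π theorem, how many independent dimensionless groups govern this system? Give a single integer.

Exponent matrix [L,I,Θ,M] × [D,i,ℓ,ρ,ΔT,m,X1,X2]:
  L: [ 1  0  1 -3  0  0  3 -2]
  I: [ 0  1  0  0  0  0 -1 -3]
  Θ: [ 0  0  0  0  1  0  1 -1]
  M: [ 0  0  0  1  0  1  3 -1]
Echelon form has 4 nonzero rows (pivots: D,i,ρ,ΔT)
8 vars − rank 4 = 4 Π groups

4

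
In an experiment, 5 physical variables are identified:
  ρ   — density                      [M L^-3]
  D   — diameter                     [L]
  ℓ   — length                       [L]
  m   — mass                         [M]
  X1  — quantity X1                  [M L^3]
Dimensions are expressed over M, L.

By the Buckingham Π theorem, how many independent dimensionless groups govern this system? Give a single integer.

Dimensional matrix (M×L by ρ×D×ℓ×m×X1):
  M: [ 1  0  0  1  1]
  L: [-3  1  1  0  3]
RREF → pivots at {ρ,D} ⇒ r = 2
5 vars − rank 2 = 3 Π groups

3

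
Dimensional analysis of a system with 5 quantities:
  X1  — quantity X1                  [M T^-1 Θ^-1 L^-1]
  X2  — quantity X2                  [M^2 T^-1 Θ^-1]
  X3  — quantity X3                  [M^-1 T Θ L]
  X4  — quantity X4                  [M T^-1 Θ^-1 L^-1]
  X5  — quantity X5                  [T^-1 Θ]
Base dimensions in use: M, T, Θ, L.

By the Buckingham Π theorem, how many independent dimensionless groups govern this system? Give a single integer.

Dimensional matrix (M×T×Θ×L by X1×X2×X3×X4×X5):
  M: [ 1  2 -1  1  0]
  T: [-1 -1  1 -1 -1]
  Θ: [-1 -1  1 -1  1]
  L: [-1  0  1 -1  0]
Echelon form has 3 nonzero rows (pivots: X1,X2,X5)
5 vars − rank 3 = 2 Π groups

2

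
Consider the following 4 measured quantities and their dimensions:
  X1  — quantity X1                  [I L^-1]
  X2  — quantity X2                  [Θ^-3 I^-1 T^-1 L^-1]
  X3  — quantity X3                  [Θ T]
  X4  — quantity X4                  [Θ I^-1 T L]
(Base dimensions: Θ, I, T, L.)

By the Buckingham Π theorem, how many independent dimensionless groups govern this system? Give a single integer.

Dimensional matrix (Θ×I×T×L by X1×X2×X3×X4):
  Θ: [ 0 -3  1  1]
  I: [ 1 -1  0 -1]
  T: [ 0 -1  1  1]
  L: [-1 -1  0  1]
Row reduction gives pivot columns X1,X2,X3; rank = 3
n=4, r=3 ⇒ 1 dimensionless group

1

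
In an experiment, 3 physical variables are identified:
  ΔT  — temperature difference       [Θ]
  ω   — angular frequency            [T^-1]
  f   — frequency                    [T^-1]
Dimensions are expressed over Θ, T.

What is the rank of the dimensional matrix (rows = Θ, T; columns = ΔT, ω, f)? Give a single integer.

Dimensional matrix (Θ×T by ΔT×ω×f):
  Θ: [ 1  0  0]
  T: [ 0 -1 -1]
Row reduction gives pivot columns ΔT,ω; rank = 2

2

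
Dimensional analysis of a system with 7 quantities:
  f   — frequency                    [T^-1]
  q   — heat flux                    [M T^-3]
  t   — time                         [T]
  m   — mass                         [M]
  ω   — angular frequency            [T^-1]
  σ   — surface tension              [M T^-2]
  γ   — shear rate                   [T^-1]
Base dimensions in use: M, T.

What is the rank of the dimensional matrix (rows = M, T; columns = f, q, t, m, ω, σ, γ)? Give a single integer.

Write exponents as rows M,T / cols f,q,t,m,ω,σ,γ:
  M: [ 0  1  0  1  0  1  0]
  T: [-1 -3  1  0 -1 -2 -1]
Echelon form has 2 nonzero rows (pivots: f,q)

2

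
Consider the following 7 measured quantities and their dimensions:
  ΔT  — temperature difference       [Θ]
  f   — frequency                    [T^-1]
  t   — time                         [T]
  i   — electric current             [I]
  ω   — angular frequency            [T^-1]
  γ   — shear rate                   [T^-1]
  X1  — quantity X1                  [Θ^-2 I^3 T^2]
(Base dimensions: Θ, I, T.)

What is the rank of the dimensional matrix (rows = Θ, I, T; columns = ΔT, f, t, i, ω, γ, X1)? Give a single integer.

3

Dimensional matrix (Θ×I×T by ΔT×f×t×i×ω×γ×X1):
  Θ: [ 1  0  0  0  0  0 -2]
  I: [ 0  0  0  1  0  0  3]
  T: [ 0 -1  1  0 -1 -1  2]
RREF → pivots at {ΔT,f,i} ⇒ r = 3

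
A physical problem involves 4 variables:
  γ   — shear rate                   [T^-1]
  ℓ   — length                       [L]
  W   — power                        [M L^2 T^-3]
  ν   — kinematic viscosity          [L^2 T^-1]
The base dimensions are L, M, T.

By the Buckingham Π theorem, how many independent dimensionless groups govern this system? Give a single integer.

1

Write exponents as rows L,M,T / cols γ,ℓ,W,ν:
  L: [ 0  1  2  2]
  M: [ 0  0  1  0]
  T: [-1  0 -3 -1]
RREF → pivots at {γ,ℓ,W} ⇒ r = 3
Π count = n − r = 4 − 3 = 1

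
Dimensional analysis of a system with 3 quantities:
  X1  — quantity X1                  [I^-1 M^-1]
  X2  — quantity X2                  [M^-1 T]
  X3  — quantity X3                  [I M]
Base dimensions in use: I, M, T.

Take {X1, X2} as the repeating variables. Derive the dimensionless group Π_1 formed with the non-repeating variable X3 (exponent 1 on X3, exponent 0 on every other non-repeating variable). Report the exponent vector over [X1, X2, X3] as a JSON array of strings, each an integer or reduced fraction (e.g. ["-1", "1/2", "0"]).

Dimensional matrix (I×M×T by X1×X2×X3):
  I: [-1  0  1]
  M: [-1 -1  1]
  T: [ 0  1  0]
Row reduction gives pivot columns X1,X2; rank = 2
Pivot set = {X1,X2}, free = {X3}
RREF:
  r0: [   1    0   -1]
  r1: [   0    1    0]
  r2: [   0    0    0]
Fix exponent of X3 at 1; solve each RREF row for its pivot's exponent:
  r0: exp(X1) + (-1)·1 = 0 ⇒ exp(X1) = 1
  r1: exp(X2) + (0)·1 = 0 ⇒ exp(X2) = 0
Π_1 = X1 · X3

["1", "0", "1"]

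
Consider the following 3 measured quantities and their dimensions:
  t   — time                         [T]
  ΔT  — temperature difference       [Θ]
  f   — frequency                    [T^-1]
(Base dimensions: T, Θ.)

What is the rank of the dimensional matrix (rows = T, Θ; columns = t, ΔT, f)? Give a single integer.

2

Dimensional matrix (T×Θ by t×ΔT×f):
  T: [ 1  0 -1]
  Θ: [ 0  1  0]
Row reduction gives pivot columns t,ΔT; rank = 2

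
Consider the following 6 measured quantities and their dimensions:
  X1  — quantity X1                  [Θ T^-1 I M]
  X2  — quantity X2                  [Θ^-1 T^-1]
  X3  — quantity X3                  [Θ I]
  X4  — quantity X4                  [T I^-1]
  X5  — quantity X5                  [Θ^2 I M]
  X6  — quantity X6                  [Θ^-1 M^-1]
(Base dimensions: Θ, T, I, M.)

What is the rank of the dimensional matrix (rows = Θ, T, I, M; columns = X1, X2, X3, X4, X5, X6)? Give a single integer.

Exponent matrix [Θ,T,I,M] × [X1,X2,X3,X4,X5,X6]:
  Θ: [ 1 -1  1  0  2 -1]
  T: [-1 -1  0  1  0  0]
  I: [ 1  0  1 -1  1  0]
  M: [ 1  0  0  0  1 -1]
Row reduction gives pivot columns X1,X2,X3; rank = 3

3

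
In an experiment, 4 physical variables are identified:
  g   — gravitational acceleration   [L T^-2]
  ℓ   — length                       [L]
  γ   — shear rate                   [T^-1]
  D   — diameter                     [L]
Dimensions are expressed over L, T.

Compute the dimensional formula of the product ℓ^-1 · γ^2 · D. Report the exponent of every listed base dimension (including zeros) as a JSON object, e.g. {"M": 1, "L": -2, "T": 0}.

Write exponents as rows L,T / cols g,ℓ,γ,D:
  L: [ 1  1  0  1]
  T: [-2  0 -1  0]
  [L]: (-1)·1+(2)·0+(1)·1 = 0
  [T]: (-1)·0+(2)·-1+(1)·0 = -2
⇒ T^-2

{"L": 0, "T": -2}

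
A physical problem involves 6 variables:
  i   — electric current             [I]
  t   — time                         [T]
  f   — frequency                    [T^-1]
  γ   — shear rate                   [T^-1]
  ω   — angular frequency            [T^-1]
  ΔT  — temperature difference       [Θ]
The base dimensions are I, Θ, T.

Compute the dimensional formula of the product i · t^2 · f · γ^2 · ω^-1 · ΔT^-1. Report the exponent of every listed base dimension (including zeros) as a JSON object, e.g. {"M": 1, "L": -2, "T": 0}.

Dimensional matrix (I×Θ×T by i×t×f×γ×ω×ΔT):
  I: [ 1  0  0  0  0  0]
  Θ: [ 0  0  0  0  0  1]
  T: [ 0  1 -1 -1 -1  0]
  [I]: (1)·1+(2)·0+(1)·0+(2)·0+(-1)·0+(-1)·0 = 1
  [Θ]: (1)·0+(2)·0+(1)·0+(2)·0+(-1)·0+(-1)·1 = -1
  [T]: (1)·0+(2)·1+(1)·-1+(2)·-1+(-1)·-1+(-1)·0 = 0
⇒ I Θ^-1

{"I": 1, "Θ": -1, "T": 0}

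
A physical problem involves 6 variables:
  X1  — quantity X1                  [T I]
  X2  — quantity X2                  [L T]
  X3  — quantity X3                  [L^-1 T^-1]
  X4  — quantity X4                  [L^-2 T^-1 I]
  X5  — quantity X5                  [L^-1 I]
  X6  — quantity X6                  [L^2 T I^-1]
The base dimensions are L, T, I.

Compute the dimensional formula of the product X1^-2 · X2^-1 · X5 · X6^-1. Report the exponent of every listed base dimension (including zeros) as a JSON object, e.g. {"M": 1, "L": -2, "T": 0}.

Dimensional matrix (L×T×I by X1×X2×X3×X4×X5×X6):
  L: [ 0  1 -1 -2 -1  2]
  T: [ 1  1 -1 -1  0  1]
  I: [ 1  0  0  1  1 -1]
  [L]: (-2)·0+(-1)·1+(1)·-1+(-1)·2 = -4
  [T]: (-2)·1+(-1)·1+(1)·0+(-1)·1 = -4
  [I]: (-2)·1+(-1)·0+(1)·1+(-1)·-1 = 0
⇒ L^-4 T^-4

{"L": -4, "T": -4, "I": 0}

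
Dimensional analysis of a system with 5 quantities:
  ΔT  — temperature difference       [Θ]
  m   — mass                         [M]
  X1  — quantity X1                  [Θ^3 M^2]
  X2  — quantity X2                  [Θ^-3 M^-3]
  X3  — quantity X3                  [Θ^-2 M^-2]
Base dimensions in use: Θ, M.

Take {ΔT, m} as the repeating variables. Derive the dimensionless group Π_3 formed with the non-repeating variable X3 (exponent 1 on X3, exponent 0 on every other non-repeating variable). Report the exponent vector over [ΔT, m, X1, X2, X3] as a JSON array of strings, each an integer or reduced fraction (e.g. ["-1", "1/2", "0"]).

["2", "2", "0", "0", "1"]

Dimensional matrix (Θ×M by ΔT×m×X1×X2×X3):
  Θ: [ 1  0  3 -3 -2]
  M: [ 0  1  2 -3 -2]
Row reduction gives pivot columns ΔT,m; rank = 2
Repeat: ΔT,m; free: X1,X2,X3
RREF:
  r0: [   1    0    3   -3   -2]
  r1: [   0    1    2   -3   -2]
Fix exponent of X3 at 1, X1 at 0, X2 at 0; solve each RREF row for its pivot's exponent:
  r0: exp(ΔT) + (-2)·1 = 0 ⇒ exp(ΔT) = 2
  r1: exp(m) + (-2)·1 = 0 ⇒ exp(m) = 2
Π_3 = ΔT^2 · m^2 · X3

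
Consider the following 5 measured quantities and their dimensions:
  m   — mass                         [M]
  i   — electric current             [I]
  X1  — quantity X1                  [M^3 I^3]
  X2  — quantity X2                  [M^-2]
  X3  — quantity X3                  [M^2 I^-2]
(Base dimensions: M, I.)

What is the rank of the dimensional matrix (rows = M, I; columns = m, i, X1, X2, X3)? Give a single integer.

2

Write exponents as rows M,I / cols m,i,X1,X2,X3:
  M: [ 1  0  3 -2  2]
  I: [ 0  1  3  0 -2]
Row reduction gives pivot columns m,i; rank = 2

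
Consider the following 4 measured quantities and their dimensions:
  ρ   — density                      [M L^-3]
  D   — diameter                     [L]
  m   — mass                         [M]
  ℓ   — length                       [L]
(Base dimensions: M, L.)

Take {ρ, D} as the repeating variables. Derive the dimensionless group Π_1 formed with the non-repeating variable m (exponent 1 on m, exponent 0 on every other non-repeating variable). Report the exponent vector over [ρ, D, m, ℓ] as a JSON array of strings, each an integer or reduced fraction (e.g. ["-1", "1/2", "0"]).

Exponent matrix [M,L] × [ρ,D,m,ℓ]:
  M: [ 1  0  1  0]
  L: [-3  1  0  1]
Echelon form has 2 nonzero rows (pivots: ρ,D)
Pivot set = {ρ,D}, free = {m,ℓ}
RREF:
  r0: [   1    0    1    0]
  r1: [   0    1    3    1]
Fix exponent of m at 1, ℓ at 0; solve each RREF row for its pivot's exponent:
  r0: exp(ρ) + (1)·1 = 0 ⇒ exp(ρ) = -1
  r1: exp(D) + (3)·1 = 0 ⇒ exp(D) = -3
Π_1 = ρ^-1 · D^-3 · m

["-1", "-3", "1", "0"]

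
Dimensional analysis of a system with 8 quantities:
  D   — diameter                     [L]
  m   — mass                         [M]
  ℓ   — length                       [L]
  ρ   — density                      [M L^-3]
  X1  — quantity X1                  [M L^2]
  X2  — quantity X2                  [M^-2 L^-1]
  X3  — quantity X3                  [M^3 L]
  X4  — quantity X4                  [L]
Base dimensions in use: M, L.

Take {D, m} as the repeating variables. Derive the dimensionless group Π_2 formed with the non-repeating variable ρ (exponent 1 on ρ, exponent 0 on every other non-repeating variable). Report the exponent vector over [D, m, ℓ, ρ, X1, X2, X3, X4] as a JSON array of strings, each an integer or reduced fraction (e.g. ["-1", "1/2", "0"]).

["3", "-1", "0", "1", "0", "0", "0", "0"]

Dimensional matrix (M×L by D×m×ℓ×ρ×X1×X2×X3×X4):
  M: [ 0  1  0  1  1 -2  3  0]
  L: [ 1  0  1 -3  2 -1  1  1]
Echelon form has 2 nonzero rows (pivots: D,m)
Pivot set = {D,m}, free = {ℓ,ρ,X1,X2,X3,X4}
RREF:
  r0: [   1    0    1   -3    2   -1    1    1]
  r1: [   0    1    0    1    1   -2    3    0]
Fix exponent of ρ at 1, ℓ at 0, X1 at 0, X2 at 0, X3 at 0, X4 at 0; solve each RREF row for its pivot's exponent:
  r0: exp(D) + (-3)·1 = 0 ⇒ exp(D) = 3
  r1: exp(m) + (1)·1 = 0 ⇒ exp(m) = -1
Π_2 = D^3 · m^-1 · ρ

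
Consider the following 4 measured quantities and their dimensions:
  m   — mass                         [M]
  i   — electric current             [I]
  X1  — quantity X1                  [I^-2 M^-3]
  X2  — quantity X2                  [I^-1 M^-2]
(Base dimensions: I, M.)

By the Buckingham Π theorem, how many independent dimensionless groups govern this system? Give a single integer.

2

Exponent matrix [I,M] × [m,i,X1,X2]:
  I: [ 0  1 -2 -1]
  M: [ 1  0 -3 -2]
Row reduction gives pivot columns m,i; rank = 2
n=4, r=2 ⇒ 2 dimensionless groups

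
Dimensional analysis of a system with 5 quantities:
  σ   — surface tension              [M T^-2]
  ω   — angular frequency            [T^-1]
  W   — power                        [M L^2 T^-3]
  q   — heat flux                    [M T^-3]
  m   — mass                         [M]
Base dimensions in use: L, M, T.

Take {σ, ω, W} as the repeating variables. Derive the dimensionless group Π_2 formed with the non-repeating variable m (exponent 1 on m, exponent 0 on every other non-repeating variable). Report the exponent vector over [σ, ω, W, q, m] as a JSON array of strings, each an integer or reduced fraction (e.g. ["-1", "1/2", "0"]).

["-1", "2", "0", "0", "1"]

Dimensional matrix (L×M×T by σ×ω×W×q×m):
  L: [ 0  0  2  0  0]
  M: [ 1  0  1  1  1]
  T: [-2 -1 -3 -3  0]
Row reduction gives pivot columns σ,ω,W; rank = 3
Repeat: σ,ω,W; free: q,m
RREF:
  r0: [   1    0    0    1    1]
  r1: [   0    1    0    1   -2]
  r2: [   0    0    1    0    0]
Fix exponent of m at 1, q at 0; solve each RREF row for its pivot's exponent:
  r0: exp(σ) + (1)·1 = 0 ⇒ exp(σ) = -1
  r1: exp(ω) + (-2)·1 = 0 ⇒ exp(ω) = 2
  r2: exp(W) + (0)·1 = 0 ⇒ exp(W) = 0
Π_2 = σ^-1 · ω^2 · m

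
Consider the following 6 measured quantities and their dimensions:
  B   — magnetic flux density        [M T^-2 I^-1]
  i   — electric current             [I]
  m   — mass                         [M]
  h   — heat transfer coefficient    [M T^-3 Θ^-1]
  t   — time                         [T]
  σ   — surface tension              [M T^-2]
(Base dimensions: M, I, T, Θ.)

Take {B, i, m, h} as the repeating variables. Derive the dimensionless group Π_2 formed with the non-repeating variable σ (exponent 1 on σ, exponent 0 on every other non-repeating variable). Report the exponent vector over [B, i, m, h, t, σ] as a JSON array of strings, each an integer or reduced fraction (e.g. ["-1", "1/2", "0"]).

["-1", "-1", "0", "0", "0", "1"]

Exponent matrix [M,I,T,Θ] × [B,i,m,h,t,σ]:
  M: [ 1  0  1  1  0  1]
  I: [-1  1  0  0  0  0]
  T: [-2  0  0 -3  1 -2]
  Θ: [ 0  0  0 -1  0  0]
Echelon form has 4 nonzero rows (pivots: B,i,m,h)
Pivot set = {B,i,m,h}, free = {t,σ}
RREF:
  r0: [   1    0    0    0 -1/2    1]
  r1: [   0    1    0    0 -1/2    1]
  r2: [   0    0    1    0  1/2    0]
  r3: [   0    0    0    1    0    0]
Fix exponent of σ at 1, t at 0; solve each RREF row for its pivot's exponent:
  r0: exp(B) + (1)·1 = 0 ⇒ exp(B) = -1
  r1: exp(i) + (1)·1 = 0 ⇒ exp(i) = -1
  r2: exp(m) + (0)·1 = 0 ⇒ exp(m) = 0
  r3: exp(h) + (0)·1 = 0 ⇒ exp(h) = 0
Π_2 = B^-1 · i^-1 · σ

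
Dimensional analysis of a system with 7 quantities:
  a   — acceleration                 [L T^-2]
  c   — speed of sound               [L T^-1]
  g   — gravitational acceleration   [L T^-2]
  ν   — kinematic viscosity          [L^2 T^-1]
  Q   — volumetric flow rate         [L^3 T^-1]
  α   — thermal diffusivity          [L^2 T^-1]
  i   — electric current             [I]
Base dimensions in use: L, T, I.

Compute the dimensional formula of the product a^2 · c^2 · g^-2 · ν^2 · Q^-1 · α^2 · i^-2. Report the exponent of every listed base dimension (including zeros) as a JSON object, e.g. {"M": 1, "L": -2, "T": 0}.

Write exponents as rows L,T,I / cols a,c,g,ν,Q,α,i:
  L: [ 1  1  1  2  3  2  0]
  T: [-2 -1 -2 -1 -1 -1  0]
  I: [ 0  0  0  0  0  0  1]
  [L]: (2)·1+(2)·1+(-2)·1+(2)·2+(-1)·3+(2)·2+(-2)·0 = 7
  [T]: (2)·-2+(2)·-1+(-2)·-2+(2)·-1+(-1)·-1+(2)·-1+(-2)·0 = -5
  [I]: (2)·0+(2)·0+(-2)·0+(2)·0+(-1)·0+(2)·0+(-2)·1 = -2
⇒ L^7 T^-5 I^-2

{"L": 7, "T": -5, "I": -2}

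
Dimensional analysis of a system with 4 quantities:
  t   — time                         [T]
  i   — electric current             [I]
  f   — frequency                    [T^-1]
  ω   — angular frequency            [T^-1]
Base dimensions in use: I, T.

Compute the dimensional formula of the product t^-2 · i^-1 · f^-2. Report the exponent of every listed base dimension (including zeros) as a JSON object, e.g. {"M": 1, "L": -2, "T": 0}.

{"I": -1, "T": 0}

Exponent matrix [I,T] × [t,i,f,ω]:
  I: [ 0  1  0  0]
  T: [ 1  0 -1 -1]
  [I]: (-2)·0+(-1)·1+(-2)·0 = -1
  [T]: (-2)·1+(-1)·0+(-2)·-1 = 0
⇒ I^-1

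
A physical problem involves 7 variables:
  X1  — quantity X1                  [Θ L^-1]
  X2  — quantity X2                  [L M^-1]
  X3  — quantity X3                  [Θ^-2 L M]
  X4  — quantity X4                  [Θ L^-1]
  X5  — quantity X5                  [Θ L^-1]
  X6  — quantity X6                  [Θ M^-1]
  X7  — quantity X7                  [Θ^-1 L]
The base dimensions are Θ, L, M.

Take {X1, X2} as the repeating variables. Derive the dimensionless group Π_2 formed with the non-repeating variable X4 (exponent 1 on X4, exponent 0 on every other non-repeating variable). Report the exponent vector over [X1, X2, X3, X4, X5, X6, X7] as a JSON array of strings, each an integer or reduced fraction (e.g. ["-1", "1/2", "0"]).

Exponent matrix [Θ,L,M] × [X1,X2,X3,X4,X5,X6,X7]:
  Θ: [ 1  0 -2  1  1  1 -1]
  L: [-1  1  1 -1 -1  0  1]
  M: [ 0 -1  1  0  0 -1  0]
RREF → pivots at {X1,X2} ⇒ r = 2
Repeat: X1,X2; free: X3,X4,X5,X6,X7
RREF:
  r0: [   1    0   -2    1    1    1   -1]
  r1: [   0    1   -1    0    0    1    0]
  r2: [   0    0    0    0    0    0    0]
Fix exponent of X4 at 1, X3 at 0, X5 at 0, X6 at 0, X7 at 0; solve each RREF row for its pivot's exponent:
  r0: exp(X1) + (1)·1 = 0 ⇒ exp(X1) = -1
  r1: exp(X2) + (0)·1 = 0 ⇒ exp(X2) = 0
Π_2 = X1^-1 · X4

["-1", "0", "0", "1", "0", "0", "0"]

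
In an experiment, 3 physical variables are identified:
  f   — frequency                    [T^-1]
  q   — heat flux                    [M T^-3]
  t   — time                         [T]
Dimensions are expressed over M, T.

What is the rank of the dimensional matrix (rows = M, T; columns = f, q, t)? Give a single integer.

Exponent matrix [M,T] × [f,q,t]:
  M: [ 0  1  0]
  T: [-1 -3  1]
Echelon form has 2 nonzero rows (pivots: f,q)

2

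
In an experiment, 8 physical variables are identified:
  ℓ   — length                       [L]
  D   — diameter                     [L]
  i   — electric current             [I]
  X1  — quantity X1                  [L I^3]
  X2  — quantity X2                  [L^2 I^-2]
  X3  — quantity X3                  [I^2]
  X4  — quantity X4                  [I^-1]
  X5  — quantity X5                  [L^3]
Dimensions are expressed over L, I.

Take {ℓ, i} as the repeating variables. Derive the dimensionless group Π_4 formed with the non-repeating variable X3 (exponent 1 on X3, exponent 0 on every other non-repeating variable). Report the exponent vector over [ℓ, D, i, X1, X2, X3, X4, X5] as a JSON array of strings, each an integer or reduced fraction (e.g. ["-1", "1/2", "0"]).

["0", "0", "-2", "0", "0", "1", "0", "0"]

Write exponents as rows L,I / cols ℓ,D,i,X1,X2,X3,X4,X5:
  L: [ 1  1  0  1  2  0  0  3]
  I: [ 0  0  1  3 -2  2 -1  0]
RREF → pivots at {ℓ,i} ⇒ r = 2
Pivot set = {ℓ,i}, free = {D,X1,X2,X3,X4,X5}
RREF:
  r0: [   1    1    0    1    2    0    0    3]
  r1: [   0    0    1    3   -2    2   -1    0]
Fix exponent of X3 at 1, D at 0, X1 at 0, X2 at 0, X4 at 0, X5 at 0; solve each RREF row for its pivot's exponent:
  r0: exp(ℓ) + (0)·1 = 0 ⇒ exp(ℓ) = 0
  r1: exp(i) + (2)·1 = 0 ⇒ exp(i) = -2
Π_4 = i^-2 · X3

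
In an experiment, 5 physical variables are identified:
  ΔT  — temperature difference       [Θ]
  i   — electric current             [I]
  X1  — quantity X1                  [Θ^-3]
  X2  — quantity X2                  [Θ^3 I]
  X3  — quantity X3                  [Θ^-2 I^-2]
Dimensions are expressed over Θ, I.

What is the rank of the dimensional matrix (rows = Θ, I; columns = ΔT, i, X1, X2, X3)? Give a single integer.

2

Write exponents as rows Θ,I / cols ΔT,i,X1,X2,X3:
  Θ: [ 1  0 -3  3 -2]
  I: [ 0  1  0  1 -2]
Row reduction gives pivot columns ΔT,i; rank = 2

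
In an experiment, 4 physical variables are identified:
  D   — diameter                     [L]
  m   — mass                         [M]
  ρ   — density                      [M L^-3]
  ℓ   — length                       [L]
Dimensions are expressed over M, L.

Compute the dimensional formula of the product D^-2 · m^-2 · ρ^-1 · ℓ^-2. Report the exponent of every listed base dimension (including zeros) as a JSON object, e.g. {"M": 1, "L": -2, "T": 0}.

Exponent matrix [M,L] × [D,m,ρ,ℓ]:
  M: [ 0  1  1  0]
  L: [ 1  0 -3  1]
  [M]: (-2)·0+(-2)·1+(-1)·1+(-2)·0 = -3
  [L]: (-2)·1+(-2)·0+(-1)·-3+(-2)·1 = -1
⇒ M^-3 L^-1

{"M": -3, "L": -1}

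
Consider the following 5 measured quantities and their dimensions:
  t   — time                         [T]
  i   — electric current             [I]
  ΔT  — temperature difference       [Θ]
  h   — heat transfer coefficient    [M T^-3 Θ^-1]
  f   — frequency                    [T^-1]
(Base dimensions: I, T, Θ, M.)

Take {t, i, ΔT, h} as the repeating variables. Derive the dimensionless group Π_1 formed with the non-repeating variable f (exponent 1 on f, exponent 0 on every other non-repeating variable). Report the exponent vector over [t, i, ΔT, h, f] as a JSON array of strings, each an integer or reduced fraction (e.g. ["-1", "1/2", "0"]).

Dimensional matrix (I×T×Θ×M by t×i×ΔT×h×f):
  I: [ 0  1  0  0  0]
  T: [ 1  0  0 -3 -1]
  Θ: [ 0  0  1 -1  0]
  M: [ 0  0  0  1  0]
RREF → pivots at {t,i,ΔT,h} ⇒ r = 4
Pivot set = {t,i,ΔT,h}, free = {f}
RREF:
  r0: [   1    0    0    0   -1]
  r1: [   0    1    0    0    0]
  r2: [   0    0    1    0    0]
  r3: [   0    0    0    1    0]
Fix exponent of f at 1; solve each RREF row for its pivot's exponent:
  r0: exp(t) + (-1)·1 = 0 ⇒ exp(t) = 1
  r1: exp(i) + (0)·1 = 0 ⇒ exp(i) = 0
  r2: exp(ΔT) + (0)·1 = 0 ⇒ exp(ΔT) = 0
  r3: exp(h) + (0)·1 = 0 ⇒ exp(h) = 0
Π_1 = t · f

["1", "0", "0", "0", "1"]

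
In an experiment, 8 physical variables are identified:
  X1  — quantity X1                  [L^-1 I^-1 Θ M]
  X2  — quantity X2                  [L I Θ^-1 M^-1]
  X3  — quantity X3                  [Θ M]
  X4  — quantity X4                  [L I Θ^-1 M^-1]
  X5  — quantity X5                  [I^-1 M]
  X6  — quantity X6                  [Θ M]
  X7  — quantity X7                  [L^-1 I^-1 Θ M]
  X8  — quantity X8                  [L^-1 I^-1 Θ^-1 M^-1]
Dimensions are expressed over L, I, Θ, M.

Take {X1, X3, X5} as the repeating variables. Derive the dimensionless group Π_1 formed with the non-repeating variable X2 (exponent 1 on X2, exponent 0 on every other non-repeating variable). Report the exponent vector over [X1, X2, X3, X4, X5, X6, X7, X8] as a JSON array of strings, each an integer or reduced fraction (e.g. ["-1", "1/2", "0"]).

["1", "1", "0", "0", "0", "0", "0", "0"]

Exponent matrix [L,I,Θ,M] × [X1,X2,X3,X4,X5,X6,X7,X8]:
  L: [-1  1  0  1  0  0 -1 -1]
  I: [-1  1  0  1 -1  0 -1 -1]
  Θ: [ 1 -1  1 -1  0  1  1 -1]
  M: [ 1 -1  1 -1  1  1  1 -1]
Row reduction gives pivot columns X1,X3,X5; rank = 3
Repeat: X1,X3,X5; free: X2,X4,X6,X7,X8
RREF:
  r0: [   1   -1    0   -1    0    0    1    1]
  r1: [   0    0    1    0    0    1    0   -2]
  r2: [   0    0    0    0    1    0    0    0]
  r3: [   0    0    0    0    0    0    0    0]
Fix exponent of X2 at 1, X4 at 0, X6 at 0, X7 at 0, X8 at 0; solve each RREF row for its pivot's exponent:
  r0: exp(X1) + (-1)·1 = 0 ⇒ exp(X1) = 1
  r1: exp(X3) + (0)·1 = 0 ⇒ exp(X3) = 0
  r2: exp(X5) + (0)·1 = 0 ⇒ exp(X5) = 0
Π_1 = X1 · X2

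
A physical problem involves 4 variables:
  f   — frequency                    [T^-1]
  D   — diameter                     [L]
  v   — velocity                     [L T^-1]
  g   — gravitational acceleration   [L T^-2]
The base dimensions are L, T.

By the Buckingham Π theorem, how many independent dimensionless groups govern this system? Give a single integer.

2

Write exponents as rows L,T / cols f,D,v,g:
  L: [ 0  1  1  1]
  T: [-1  0 -1 -2]
Row reduction gives pivot columns f,D; rank = 2
n=4, r=2 ⇒ 2 dimensionless groups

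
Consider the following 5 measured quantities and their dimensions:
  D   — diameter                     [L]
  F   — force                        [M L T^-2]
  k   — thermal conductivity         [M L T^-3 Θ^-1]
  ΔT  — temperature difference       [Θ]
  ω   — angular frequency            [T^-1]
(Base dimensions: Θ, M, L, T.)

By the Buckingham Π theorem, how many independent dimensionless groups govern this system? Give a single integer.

Exponent matrix [Θ,M,L,T] × [D,F,k,ΔT,ω]:
  Θ: [ 0  0 -1  1  0]
  M: [ 0  1  1  0  0]
  L: [ 1  1  1  0  0]
  T: [ 0 -2 -3  0 -1]
Row reduction gives pivot columns D,F,k,ΔT; rank = 4
5 vars − rank 4 = 1 Π group

1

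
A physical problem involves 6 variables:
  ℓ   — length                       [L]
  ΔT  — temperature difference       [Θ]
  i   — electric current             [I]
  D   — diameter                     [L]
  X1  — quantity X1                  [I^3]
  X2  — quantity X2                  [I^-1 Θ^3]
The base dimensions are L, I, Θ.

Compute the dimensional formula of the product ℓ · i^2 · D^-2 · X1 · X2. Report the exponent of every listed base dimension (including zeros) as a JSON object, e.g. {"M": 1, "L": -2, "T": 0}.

Dimensional matrix (L×I×Θ by ℓ×ΔT×i×D×X1×X2):
  L: [ 1  0  0  1  0  0]
  I: [ 0  0  1  0  3 -1]
  Θ: [ 0  1  0  0  0  3]
  [L]: (1)·1+(2)·0+(-2)·1+(1)·0+(1)·0 = -1
  [I]: (1)·0+(2)·1+(-2)·0+(1)·3+(1)·-1 = 4
  [Θ]: (1)·0+(2)·0+(-2)·0+(1)·0+(1)·3 = 3
⇒ L^-1 I^4 Θ^3

{"L": -1, "I": 4, "Θ": 3}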